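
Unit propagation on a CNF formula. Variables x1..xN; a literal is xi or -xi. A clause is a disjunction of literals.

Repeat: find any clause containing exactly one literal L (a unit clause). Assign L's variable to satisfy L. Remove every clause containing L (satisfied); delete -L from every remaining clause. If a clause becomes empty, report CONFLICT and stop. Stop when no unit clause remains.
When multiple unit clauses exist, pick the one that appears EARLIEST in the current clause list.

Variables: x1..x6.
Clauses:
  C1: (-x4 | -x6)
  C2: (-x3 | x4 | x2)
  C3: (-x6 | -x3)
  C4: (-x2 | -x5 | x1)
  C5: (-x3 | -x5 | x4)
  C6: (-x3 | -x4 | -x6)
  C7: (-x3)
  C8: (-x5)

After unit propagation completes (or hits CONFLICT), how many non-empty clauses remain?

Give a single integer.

Answer: 1

Derivation:
unit clause [-3] forces x3=F; simplify:
  satisfied 5 clause(s); 3 remain; assigned so far: [3]
unit clause [-5] forces x5=F; simplify:
  satisfied 2 clause(s); 1 remain; assigned so far: [3, 5]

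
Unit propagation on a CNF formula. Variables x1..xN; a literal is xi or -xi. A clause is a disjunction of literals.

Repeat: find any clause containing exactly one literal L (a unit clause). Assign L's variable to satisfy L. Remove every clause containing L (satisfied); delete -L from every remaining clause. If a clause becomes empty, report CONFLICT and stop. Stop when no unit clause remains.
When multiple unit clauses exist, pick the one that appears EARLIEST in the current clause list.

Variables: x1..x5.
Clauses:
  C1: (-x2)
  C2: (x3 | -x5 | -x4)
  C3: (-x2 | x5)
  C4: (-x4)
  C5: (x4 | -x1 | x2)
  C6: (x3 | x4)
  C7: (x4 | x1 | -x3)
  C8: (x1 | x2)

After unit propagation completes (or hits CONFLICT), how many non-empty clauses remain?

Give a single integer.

Answer: 2

Derivation:
unit clause [-2] forces x2=F; simplify:
  drop 2 from [4, -1, 2] -> [4, -1]
  drop 2 from [1, 2] -> [1]
  satisfied 2 clause(s); 6 remain; assigned so far: [2]
unit clause [-4] forces x4=F; simplify:
  drop 4 from [4, -1] -> [-1]
  drop 4 from [3, 4] -> [3]
  drop 4 from [4, 1, -3] -> [1, -3]
  satisfied 2 clause(s); 4 remain; assigned so far: [2, 4]
unit clause [-1] forces x1=F; simplify:
  drop 1 from [1, -3] -> [-3]
  drop 1 from [1] -> [] (empty!)
  satisfied 1 clause(s); 3 remain; assigned so far: [1, 2, 4]
CONFLICT (empty clause)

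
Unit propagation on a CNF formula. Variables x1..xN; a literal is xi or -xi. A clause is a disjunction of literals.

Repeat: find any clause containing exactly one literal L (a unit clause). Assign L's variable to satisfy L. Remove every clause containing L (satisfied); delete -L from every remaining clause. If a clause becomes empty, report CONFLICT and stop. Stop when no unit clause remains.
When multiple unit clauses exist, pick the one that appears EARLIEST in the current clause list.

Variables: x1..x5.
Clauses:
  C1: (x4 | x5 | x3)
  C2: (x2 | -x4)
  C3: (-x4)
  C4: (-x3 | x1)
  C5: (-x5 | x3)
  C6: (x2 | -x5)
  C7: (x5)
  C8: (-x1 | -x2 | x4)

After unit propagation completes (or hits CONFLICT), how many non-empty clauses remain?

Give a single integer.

Answer: 0

Derivation:
unit clause [-4] forces x4=F; simplify:
  drop 4 from [4, 5, 3] -> [5, 3]
  drop 4 from [-1, -2, 4] -> [-1, -2]
  satisfied 2 clause(s); 6 remain; assigned so far: [4]
unit clause [5] forces x5=T; simplify:
  drop -5 from [-5, 3] -> [3]
  drop -5 from [2, -5] -> [2]
  satisfied 2 clause(s); 4 remain; assigned so far: [4, 5]
unit clause [3] forces x3=T; simplify:
  drop -3 from [-3, 1] -> [1]
  satisfied 1 clause(s); 3 remain; assigned so far: [3, 4, 5]
unit clause [1] forces x1=T; simplify:
  drop -1 from [-1, -2] -> [-2]
  satisfied 1 clause(s); 2 remain; assigned so far: [1, 3, 4, 5]
unit clause [2] forces x2=T; simplify:
  drop -2 from [-2] -> [] (empty!)
  satisfied 1 clause(s); 1 remain; assigned so far: [1, 2, 3, 4, 5]
CONFLICT (empty clause)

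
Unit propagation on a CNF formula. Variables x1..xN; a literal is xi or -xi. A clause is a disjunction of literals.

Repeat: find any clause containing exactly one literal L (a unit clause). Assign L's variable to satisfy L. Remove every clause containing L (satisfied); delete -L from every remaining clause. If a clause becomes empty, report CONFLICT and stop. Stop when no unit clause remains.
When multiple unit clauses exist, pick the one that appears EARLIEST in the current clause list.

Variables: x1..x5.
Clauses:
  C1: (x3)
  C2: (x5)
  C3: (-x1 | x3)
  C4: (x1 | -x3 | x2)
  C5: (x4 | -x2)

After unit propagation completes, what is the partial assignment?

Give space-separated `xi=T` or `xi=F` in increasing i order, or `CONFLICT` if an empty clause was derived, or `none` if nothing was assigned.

Answer: x3=T x5=T

Derivation:
unit clause [3] forces x3=T; simplify:
  drop -3 from [1, -3, 2] -> [1, 2]
  satisfied 2 clause(s); 3 remain; assigned so far: [3]
unit clause [5] forces x5=T; simplify:
  satisfied 1 clause(s); 2 remain; assigned so far: [3, 5]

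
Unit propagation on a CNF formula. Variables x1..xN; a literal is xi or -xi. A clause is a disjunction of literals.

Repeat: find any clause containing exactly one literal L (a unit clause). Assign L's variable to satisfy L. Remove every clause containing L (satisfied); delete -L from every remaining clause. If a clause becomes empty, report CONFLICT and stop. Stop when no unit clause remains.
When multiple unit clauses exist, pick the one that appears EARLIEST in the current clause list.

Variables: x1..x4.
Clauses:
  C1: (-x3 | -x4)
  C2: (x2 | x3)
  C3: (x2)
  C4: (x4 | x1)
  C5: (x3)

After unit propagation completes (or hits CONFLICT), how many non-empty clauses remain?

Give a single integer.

Answer: 0

Derivation:
unit clause [2] forces x2=T; simplify:
  satisfied 2 clause(s); 3 remain; assigned so far: [2]
unit clause [3] forces x3=T; simplify:
  drop -3 from [-3, -4] -> [-4]
  satisfied 1 clause(s); 2 remain; assigned so far: [2, 3]
unit clause [-4] forces x4=F; simplify:
  drop 4 from [4, 1] -> [1]
  satisfied 1 clause(s); 1 remain; assigned so far: [2, 3, 4]
unit clause [1] forces x1=T; simplify:
  satisfied 1 clause(s); 0 remain; assigned so far: [1, 2, 3, 4]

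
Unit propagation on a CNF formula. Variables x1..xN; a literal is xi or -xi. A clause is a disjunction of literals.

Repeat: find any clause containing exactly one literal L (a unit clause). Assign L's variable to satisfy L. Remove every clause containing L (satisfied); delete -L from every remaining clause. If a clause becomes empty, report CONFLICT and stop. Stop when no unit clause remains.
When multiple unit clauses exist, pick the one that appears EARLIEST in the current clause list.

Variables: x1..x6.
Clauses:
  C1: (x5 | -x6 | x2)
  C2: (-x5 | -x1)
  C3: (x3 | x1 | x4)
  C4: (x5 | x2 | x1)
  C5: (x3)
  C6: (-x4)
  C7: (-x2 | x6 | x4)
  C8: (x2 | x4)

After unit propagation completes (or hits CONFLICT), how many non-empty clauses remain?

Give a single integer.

Answer: 1

Derivation:
unit clause [3] forces x3=T; simplify:
  satisfied 2 clause(s); 6 remain; assigned so far: [3]
unit clause [-4] forces x4=F; simplify:
  drop 4 from [-2, 6, 4] -> [-2, 6]
  drop 4 from [2, 4] -> [2]
  satisfied 1 clause(s); 5 remain; assigned so far: [3, 4]
unit clause [2] forces x2=T; simplify:
  drop -2 from [-2, 6] -> [6]
  satisfied 3 clause(s); 2 remain; assigned so far: [2, 3, 4]
unit clause [6] forces x6=T; simplify:
  satisfied 1 clause(s); 1 remain; assigned so far: [2, 3, 4, 6]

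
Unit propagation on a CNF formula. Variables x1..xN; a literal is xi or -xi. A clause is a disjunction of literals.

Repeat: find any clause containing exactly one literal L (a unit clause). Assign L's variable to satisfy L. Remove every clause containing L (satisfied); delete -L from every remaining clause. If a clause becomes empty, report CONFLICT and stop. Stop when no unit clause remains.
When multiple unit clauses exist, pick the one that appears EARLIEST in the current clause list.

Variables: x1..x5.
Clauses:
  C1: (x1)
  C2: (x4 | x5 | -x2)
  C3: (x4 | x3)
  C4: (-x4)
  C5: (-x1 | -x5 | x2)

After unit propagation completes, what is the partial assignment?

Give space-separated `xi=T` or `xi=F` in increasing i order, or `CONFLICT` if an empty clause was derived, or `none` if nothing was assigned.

Answer: x1=T x3=T x4=F

Derivation:
unit clause [1] forces x1=T; simplify:
  drop -1 from [-1, -5, 2] -> [-5, 2]
  satisfied 1 clause(s); 4 remain; assigned so far: [1]
unit clause [-4] forces x4=F; simplify:
  drop 4 from [4, 5, -2] -> [5, -2]
  drop 4 from [4, 3] -> [3]
  satisfied 1 clause(s); 3 remain; assigned so far: [1, 4]
unit clause [3] forces x3=T; simplify:
  satisfied 1 clause(s); 2 remain; assigned so far: [1, 3, 4]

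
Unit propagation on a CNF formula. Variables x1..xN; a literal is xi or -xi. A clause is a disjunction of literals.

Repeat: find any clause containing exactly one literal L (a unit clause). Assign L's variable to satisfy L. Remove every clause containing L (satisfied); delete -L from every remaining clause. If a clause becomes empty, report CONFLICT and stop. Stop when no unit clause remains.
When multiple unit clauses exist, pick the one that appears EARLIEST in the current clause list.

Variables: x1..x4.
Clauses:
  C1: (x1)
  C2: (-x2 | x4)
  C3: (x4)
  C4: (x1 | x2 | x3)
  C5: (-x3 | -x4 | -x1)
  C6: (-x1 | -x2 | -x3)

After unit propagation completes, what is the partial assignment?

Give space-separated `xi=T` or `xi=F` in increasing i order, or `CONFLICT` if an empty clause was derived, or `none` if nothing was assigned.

Answer: x1=T x3=F x4=T

Derivation:
unit clause [1] forces x1=T; simplify:
  drop -1 from [-3, -4, -1] -> [-3, -4]
  drop -1 from [-1, -2, -3] -> [-2, -3]
  satisfied 2 clause(s); 4 remain; assigned so far: [1]
unit clause [4] forces x4=T; simplify:
  drop -4 from [-3, -4] -> [-3]
  satisfied 2 clause(s); 2 remain; assigned so far: [1, 4]
unit clause [-3] forces x3=F; simplify:
  satisfied 2 clause(s); 0 remain; assigned so far: [1, 3, 4]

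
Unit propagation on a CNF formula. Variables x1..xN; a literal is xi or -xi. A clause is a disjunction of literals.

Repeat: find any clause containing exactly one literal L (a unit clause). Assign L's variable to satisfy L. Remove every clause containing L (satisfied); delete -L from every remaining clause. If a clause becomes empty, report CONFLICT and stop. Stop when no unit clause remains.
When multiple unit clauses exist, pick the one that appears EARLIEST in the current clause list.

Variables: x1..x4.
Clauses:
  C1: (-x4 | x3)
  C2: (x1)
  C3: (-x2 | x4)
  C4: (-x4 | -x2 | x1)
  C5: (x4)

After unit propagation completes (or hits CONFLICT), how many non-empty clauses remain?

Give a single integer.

Answer: 0

Derivation:
unit clause [1] forces x1=T; simplify:
  satisfied 2 clause(s); 3 remain; assigned so far: [1]
unit clause [4] forces x4=T; simplify:
  drop -4 from [-4, 3] -> [3]
  satisfied 2 clause(s); 1 remain; assigned so far: [1, 4]
unit clause [3] forces x3=T; simplify:
  satisfied 1 clause(s); 0 remain; assigned so far: [1, 3, 4]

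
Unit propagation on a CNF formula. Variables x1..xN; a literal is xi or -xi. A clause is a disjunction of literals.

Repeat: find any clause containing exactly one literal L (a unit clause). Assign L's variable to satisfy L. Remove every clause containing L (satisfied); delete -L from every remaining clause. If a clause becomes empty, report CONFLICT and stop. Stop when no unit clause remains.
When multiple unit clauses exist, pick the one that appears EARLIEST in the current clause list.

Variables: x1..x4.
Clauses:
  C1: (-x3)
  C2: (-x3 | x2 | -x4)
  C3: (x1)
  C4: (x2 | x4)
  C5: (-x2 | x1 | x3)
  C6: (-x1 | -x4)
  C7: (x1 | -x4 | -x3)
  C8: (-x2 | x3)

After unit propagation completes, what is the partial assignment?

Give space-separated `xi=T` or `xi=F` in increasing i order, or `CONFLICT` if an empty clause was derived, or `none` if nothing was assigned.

unit clause [-3] forces x3=F; simplify:
  drop 3 from [-2, 1, 3] -> [-2, 1]
  drop 3 from [-2, 3] -> [-2]
  satisfied 3 clause(s); 5 remain; assigned so far: [3]
unit clause [1] forces x1=T; simplify:
  drop -1 from [-1, -4] -> [-4]
  satisfied 2 clause(s); 3 remain; assigned so far: [1, 3]
unit clause [-4] forces x4=F; simplify:
  drop 4 from [2, 4] -> [2]
  satisfied 1 clause(s); 2 remain; assigned so far: [1, 3, 4]
unit clause [2] forces x2=T; simplify:
  drop -2 from [-2] -> [] (empty!)
  satisfied 1 clause(s); 1 remain; assigned so far: [1, 2, 3, 4]
CONFLICT (empty clause)

Answer: CONFLICT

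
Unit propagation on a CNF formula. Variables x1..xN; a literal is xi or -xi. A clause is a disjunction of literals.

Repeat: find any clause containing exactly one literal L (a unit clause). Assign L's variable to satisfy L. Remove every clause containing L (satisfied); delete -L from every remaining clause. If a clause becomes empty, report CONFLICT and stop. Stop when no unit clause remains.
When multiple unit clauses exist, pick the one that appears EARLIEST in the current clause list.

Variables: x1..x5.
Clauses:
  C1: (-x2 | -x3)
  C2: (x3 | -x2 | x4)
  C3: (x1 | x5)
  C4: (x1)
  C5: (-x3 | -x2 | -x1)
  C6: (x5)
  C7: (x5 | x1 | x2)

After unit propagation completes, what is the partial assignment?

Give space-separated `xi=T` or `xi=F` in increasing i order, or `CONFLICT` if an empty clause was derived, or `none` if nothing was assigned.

Answer: x1=T x5=T

Derivation:
unit clause [1] forces x1=T; simplify:
  drop -1 from [-3, -2, -1] -> [-3, -2]
  satisfied 3 clause(s); 4 remain; assigned so far: [1]
unit clause [5] forces x5=T; simplify:
  satisfied 1 clause(s); 3 remain; assigned so far: [1, 5]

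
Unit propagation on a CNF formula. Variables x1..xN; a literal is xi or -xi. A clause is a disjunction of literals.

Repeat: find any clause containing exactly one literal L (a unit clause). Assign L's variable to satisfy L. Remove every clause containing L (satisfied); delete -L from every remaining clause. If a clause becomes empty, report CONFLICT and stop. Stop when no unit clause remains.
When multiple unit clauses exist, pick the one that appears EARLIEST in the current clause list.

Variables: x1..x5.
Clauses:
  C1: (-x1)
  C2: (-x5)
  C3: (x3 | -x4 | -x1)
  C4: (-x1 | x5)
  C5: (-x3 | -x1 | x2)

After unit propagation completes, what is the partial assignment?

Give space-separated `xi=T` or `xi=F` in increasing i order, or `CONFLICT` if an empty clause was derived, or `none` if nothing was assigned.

Answer: x1=F x5=F

Derivation:
unit clause [-1] forces x1=F; simplify:
  satisfied 4 clause(s); 1 remain; assigned so far: [1]
unit clause [-5] forces x5=F; simplify:
  satisfied 1 clause(s); 0 remain; assigned so far: [1, 5]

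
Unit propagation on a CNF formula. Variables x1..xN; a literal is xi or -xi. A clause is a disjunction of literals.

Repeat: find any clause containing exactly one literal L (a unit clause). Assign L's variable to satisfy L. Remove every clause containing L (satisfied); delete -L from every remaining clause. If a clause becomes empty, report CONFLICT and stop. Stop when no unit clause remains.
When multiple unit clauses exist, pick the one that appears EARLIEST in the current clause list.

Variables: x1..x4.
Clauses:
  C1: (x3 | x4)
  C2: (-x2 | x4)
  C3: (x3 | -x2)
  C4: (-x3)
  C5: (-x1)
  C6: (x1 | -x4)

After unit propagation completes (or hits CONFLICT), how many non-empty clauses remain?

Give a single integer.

unit clause [-3] forces x3=F; simplify:
  drop 3 from [3, 4] -> [4]
  drop 3 from [3, -2] -> [-2]
  satisfied 1 clause(s); 5 remain; assigned so far: [3]
unit clause [4] forces x4=T; simplify:
  drop -4 from [1, -4] -> [1]
  satisfied 2 clause(s); 3 remain; assigned so far: [3, 4]
unit clause [-2] forces x2=F; simplify:
  satisfied 1 clause(s); 2 remain; assigned so far: [2, 3, 4]
unit clause [-1] forces x1=F; simplify:
  drop 1 from [1] -> [] (empty!)
  satisfied 1 clause(s); 1 remain; assigned so far: [1, 2, 3, 4]
CONFLICT (empty clause)

Answer: 0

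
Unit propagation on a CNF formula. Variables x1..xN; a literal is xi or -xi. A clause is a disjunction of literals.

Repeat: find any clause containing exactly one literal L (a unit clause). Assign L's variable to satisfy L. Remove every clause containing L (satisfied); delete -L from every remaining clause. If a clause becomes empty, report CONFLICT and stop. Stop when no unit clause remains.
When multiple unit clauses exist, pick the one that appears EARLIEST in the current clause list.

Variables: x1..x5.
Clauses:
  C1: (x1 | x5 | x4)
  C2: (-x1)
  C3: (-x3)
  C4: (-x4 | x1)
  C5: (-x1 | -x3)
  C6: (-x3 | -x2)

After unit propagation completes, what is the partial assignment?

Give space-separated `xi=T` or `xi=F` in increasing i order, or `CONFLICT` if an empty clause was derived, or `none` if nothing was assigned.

Answer: x1=F x3=F x4=F x5=T

Derivation:
unit clause [-1] forces x1=F; simplify:
  drop 1 from [1, 5, 4] -> [5, 4]
  drop 1 from [-4, 1] -> [-4]
  satisfied 2 clause(s); 4 remain; assigned so far: [1]
unit clause [-3] forces x3=F; simplify:
  satisfied 2 clause(s); 2 remain; assigned so far: [1, 3]
unit clause [-4] forces x4=F; simplify:
  drop 4 from [5, 4] -> [5]
  satisfied 1 clause(s); 1 remain; assigned so far: [1, 3, 4]
unit clause [5] forces x5=T; simplify:
  satisfied 1 clause(s); 0 remain; assigned so far: [1, 3, 4, 5]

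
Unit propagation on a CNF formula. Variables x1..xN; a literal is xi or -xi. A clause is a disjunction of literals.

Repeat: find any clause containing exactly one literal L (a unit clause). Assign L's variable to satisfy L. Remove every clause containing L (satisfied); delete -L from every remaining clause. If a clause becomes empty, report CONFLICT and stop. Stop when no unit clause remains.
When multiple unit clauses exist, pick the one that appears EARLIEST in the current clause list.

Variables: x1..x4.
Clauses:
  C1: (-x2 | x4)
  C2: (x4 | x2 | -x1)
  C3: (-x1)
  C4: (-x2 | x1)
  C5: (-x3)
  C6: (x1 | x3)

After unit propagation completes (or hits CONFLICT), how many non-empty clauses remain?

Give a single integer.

unit clause [-1] forces x1=F; simplify:
  drop 1 from [-2, 1] -> [-2]
  drop 1 from [1, 3] -> [3]
  satisfied 2 clause(s); 4 remain; assigned so far: [1]
unit clause [-2] forces x2=F; simplify:
  satisfied 2 clause(s); 2 remain; assigned so far: [1, 2]
unit clause [-3] forces x3=F; simplify:
  drop 3 from [3] -> [] (empty!)
  satisfied 1 clause(s); 1 remain; assigned so far: [1, 2, 3]
CONFLICT (empty clause)

Answer: 0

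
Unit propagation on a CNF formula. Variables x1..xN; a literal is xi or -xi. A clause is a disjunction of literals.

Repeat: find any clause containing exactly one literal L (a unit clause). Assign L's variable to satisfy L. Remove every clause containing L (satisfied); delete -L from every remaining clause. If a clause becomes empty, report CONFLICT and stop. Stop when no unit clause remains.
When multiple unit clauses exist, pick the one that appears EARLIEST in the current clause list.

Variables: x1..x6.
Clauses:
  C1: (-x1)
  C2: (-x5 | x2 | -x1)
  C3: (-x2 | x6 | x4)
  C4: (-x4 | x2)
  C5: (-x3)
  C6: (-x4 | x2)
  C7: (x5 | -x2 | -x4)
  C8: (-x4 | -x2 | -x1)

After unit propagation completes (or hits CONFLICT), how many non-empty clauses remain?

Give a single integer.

Answer: 4

Derivation:
unit clause [-1] forces x1=F; simplify:
  satisfied 3 clause(s); 5 remain; assigned so far: [1]
unit clause [-3] forces x3=F; simplify:
  satisfied 1 clause(s); 4 remain; assigned so far: [1, 3]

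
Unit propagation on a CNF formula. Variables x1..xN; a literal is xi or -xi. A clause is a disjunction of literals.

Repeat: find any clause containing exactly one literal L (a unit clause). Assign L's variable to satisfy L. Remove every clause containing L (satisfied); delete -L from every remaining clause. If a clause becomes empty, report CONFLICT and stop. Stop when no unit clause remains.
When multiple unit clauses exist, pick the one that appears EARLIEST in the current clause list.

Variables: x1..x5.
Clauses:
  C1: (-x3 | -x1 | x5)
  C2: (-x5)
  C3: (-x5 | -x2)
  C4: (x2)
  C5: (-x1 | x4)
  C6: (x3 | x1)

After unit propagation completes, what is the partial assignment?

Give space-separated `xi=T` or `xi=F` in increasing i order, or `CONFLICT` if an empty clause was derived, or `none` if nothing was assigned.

Answer: x2=T x5=F

Derivation:
unit clause [-5] forces x5=F; simplify:
  drop 5 from [-3, -1, 5] -> [-3, -1]
  satisfied 2 clause(s); 4 remain; assigned so far: [5]
unit clause [2] forces x2=T; simplify:
  satisfied 1 clause(s); 3 remain; assigned so far: [2, 5]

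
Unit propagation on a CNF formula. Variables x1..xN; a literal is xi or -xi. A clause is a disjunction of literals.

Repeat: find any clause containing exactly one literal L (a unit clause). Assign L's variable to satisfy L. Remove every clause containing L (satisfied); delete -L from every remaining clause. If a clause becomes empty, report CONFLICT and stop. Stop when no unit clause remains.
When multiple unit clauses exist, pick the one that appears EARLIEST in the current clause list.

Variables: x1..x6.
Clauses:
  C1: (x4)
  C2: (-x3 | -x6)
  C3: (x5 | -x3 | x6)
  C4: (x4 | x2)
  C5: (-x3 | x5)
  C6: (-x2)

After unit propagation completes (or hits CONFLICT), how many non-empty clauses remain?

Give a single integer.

unit clause [4] forces x4=T; simplify:
  satisfied 2 clause(s); 4 remain; assigned so far: [4]
unit clause [-2] forces x2=F; simplify:
  satisfied 1 clause(s); 3 remain; assigned so far: [2, 4]

Answer: 3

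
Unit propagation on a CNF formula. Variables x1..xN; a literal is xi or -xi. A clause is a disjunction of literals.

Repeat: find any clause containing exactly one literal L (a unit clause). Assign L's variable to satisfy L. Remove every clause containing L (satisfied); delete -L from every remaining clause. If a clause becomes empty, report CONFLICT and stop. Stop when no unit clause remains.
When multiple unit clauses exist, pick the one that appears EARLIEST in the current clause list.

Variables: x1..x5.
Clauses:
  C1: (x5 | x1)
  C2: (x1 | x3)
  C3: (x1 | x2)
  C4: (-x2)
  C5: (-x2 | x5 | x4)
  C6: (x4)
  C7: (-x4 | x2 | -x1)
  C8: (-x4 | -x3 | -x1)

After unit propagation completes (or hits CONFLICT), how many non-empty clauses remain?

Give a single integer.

Answer: 1

Derivation:
unit clause [-2] forces x2=F; simplify:
  drop 2 from [1, 2] -> [1]
  drop 2 from [-4, 2, -1] -> [-4, -1]
  satisfied 2 clause(s); 6 remain; assigned so far: [2]
unit clause [1] forces x1=T; simplify:
  drop -1 from [-4, -1] -> [-4]
  drop -1 from [-4, -3, -1] -> [-4, -3]
  satisfied 3 clause(s); 3 remain; assigned so far: [1, 2]
unit clause [4] forces x4=T; simplify:
  drop -4 from [-4] -> [] (empty!)
  drop -4 from [-4, -3] -> [-3]
  satisfied 1 clause(s); 2 remain; assigned so far: [1, 2, 4]
CONFLICT (empty clause)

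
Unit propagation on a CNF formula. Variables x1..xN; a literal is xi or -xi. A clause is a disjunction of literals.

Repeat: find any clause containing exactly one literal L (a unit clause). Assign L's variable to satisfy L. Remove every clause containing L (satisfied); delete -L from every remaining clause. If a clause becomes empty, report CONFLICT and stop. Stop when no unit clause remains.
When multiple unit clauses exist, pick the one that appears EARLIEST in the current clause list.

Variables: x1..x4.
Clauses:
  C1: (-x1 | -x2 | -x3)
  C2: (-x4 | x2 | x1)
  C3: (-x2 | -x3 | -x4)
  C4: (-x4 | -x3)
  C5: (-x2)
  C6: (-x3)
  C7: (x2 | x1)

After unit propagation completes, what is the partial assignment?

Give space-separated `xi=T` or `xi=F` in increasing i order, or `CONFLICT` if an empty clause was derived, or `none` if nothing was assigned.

unit clause [-2] forces x2=F; simplify:
  drop 2 from [-4, 2, 1] -> [-4, 1]
  drop 2 from [2, 1] -> [1]
  satisfied 3 clause(s); 4 remain; assigned so far: [2]
unit clause [-3] forces x3=F; simplify:
  satisfied 2 clause(s); 2 remain; assigned so far: [2, 3]
unit clause [1] forces x1=T; simplify:
  satisfied 2 clause(s); 0 remain; assigned so far: [1, 2, 3]

Answer: x1=T x2=F x3=F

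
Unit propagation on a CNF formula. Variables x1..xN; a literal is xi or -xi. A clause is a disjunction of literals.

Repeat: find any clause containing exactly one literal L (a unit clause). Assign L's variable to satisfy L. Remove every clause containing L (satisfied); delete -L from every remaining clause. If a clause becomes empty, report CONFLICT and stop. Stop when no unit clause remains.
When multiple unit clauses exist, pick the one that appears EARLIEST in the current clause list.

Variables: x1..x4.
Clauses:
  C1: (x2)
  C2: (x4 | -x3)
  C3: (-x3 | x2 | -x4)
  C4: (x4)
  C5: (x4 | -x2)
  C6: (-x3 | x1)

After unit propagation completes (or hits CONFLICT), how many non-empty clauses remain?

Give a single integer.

unit clause [2] forces x2=T; simplify:
  drop -2 from [4, -2] -> [4]
  satisfied 2 clause(s); 4 remain; assigned so far: [2]
unit clause [4] forces x4=T; simplify:
  satisfied 3 clause(s); 1 remain; assigned so far: [2, 4]

Answer: 1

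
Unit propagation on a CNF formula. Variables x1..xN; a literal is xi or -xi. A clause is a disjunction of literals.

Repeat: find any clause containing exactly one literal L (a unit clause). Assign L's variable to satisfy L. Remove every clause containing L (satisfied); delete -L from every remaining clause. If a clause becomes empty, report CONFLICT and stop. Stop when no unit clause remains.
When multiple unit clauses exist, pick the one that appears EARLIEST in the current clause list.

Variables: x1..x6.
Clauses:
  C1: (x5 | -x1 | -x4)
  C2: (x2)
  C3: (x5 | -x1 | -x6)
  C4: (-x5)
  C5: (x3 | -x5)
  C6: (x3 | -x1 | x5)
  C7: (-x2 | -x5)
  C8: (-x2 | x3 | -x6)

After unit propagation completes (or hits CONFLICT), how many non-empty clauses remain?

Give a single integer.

unit clause [2] forces x2=T; simplify:
  drop -2 from [-2, -5] -> [-5]
  drop -2 from [-2, 3, -6] -> [3, -6]
  satisfied 1 clause(s); 7 remain; assigned so far: [2]
unit clause [-5] forces x5=F; simplify:
  drop 5 from [5, -1, -4] -> [-1, -4]
  drop 5 from [5, -1, -6] -> [-1, -6]
  drop 5 from [3, -1, 5] -> [3, -1]
  satisfied 3 clause(s); 4 remain; assigned so far: [2, 5]

Answer: 4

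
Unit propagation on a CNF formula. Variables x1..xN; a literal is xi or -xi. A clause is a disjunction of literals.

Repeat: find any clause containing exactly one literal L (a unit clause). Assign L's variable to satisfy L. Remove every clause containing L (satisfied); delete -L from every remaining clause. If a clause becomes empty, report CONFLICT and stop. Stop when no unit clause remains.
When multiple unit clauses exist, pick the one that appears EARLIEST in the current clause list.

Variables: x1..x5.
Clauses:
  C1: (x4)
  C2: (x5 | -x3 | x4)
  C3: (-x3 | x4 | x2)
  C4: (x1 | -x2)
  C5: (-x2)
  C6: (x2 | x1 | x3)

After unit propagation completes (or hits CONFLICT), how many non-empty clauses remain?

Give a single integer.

unit clause [4] forces x4=T; simplify:
  satisfied 3 clause(s); 3 remain; assigned so far: [4]
unit clause [-2] forces x2=F; simplify:
  drop 2 from [2, 1, 3] -> [1, 3]
  satisfied 2 clause(s); 1 remain; assigned so far: [2, 4]

Answer: 1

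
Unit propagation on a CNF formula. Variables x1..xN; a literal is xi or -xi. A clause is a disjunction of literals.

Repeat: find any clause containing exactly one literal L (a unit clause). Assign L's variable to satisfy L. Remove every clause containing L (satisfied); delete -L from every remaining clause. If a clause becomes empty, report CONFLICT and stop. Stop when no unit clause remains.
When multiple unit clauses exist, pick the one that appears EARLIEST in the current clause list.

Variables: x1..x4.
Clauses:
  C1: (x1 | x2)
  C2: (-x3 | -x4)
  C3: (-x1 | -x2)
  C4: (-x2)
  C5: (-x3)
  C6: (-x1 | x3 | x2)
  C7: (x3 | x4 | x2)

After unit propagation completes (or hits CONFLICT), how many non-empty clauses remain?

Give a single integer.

unit clause [-2] forces x2=F; simplify:
  drop 2 from [1, 2] -> [1]
  drop 2 from [-1, 3, 2] -> [-1, 3]
  drop 2 from [3, 4, 2] -> [3, 4]
  satisfied 2 clause(s); 5 remain; assigned so far: [2]
unit clause [1] forces x1=T; simplify:
  drop -1 from [-1, 3] -> [3]
  satisfied 1 clause(s); 4 remain; assigned so far: [1, 2]
unit clause [-3] forces x3=F; simplify:
  drop 3 from [3] -> [] (empty!)
  drop 3 from [3, 4] -> [4]
  satisfied 2 clause(s); 2 remain; assigned so far: [1, 2, 3]
CONFLICT (empty clause)

Answer: 1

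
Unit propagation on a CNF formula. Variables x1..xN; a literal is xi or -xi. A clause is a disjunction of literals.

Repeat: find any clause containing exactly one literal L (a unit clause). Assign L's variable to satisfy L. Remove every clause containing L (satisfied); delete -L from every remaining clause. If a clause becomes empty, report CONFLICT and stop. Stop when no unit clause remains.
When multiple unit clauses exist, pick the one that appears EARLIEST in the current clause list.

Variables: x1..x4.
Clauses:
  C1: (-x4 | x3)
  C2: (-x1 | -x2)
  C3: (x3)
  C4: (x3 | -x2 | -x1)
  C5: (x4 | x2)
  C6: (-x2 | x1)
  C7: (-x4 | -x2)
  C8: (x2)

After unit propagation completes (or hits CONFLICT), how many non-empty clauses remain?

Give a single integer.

Answer: 1

Derivation:
unit clause [3] forces x3=T; simplify:
  satisfied 3 clause(s); 5 remain; assigned so far: [3]
unit clause [2] forces x2=T; simplify:
  drop -2 from [-1, -2] -> [-1]
  drop -2 from [-2, 1] -> [1]
  drop -2 from [-4, -2] -> [-4]
  satisfied 2 clause(s); 3 remain; assigned so far: [2, 3]
unit clause [-1] forces x1=F; simplify:
  drop 1 from [1] -> [] (empty!)
  satisfied 1 clause(s); 2 remain; assigned so far: [1, 2, 3]
CONFLICT (empty clause)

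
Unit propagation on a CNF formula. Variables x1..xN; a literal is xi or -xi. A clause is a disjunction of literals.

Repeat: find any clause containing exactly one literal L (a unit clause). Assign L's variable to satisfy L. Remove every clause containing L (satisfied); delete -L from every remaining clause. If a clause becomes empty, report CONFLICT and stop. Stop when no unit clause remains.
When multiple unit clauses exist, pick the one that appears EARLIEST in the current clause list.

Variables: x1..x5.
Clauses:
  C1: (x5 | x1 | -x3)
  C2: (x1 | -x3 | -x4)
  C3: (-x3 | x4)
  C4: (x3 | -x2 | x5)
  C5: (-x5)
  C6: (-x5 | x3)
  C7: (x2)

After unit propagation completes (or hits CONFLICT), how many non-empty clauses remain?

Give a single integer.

unit clause [-5] forces x5=F; simplify:
  drop 5 from [5, 1, -3] -> [1, -3]
  drop 5 from [3, -2, 5] -> [3, -2]
  satisfied 2 clause(s); 5 remain; assigned so far: [5]
unit clause [2] forces x2=T; simplify:
  drop -2 from [3, -2] -> [3]
  satisfied 1 clause(s); 4 remain; assigned so far: [2, 5]
unit clause [3] forces x3=T; simplify:
  drop -3 from [1, -3] -> [1]
  drop -3 from [1, -3, -4] -> [1, -4]
  drop -3 from [-3, 4] -> [4]
  satisfied 1 clause(s); 3 remain; assigned so far: [2, 3, 5]
unit clause [1] forces x1=T; simplify:
  satisfied 2 clause(s); 1 remain; assigned so far: [1, 2, 3, 5]
unit clause [4] forces x4=T; simplify:
  satisfied 1 clause(s); 0 remain; assigned so far: [1, 2, 3, 4, 5]

Answer: 0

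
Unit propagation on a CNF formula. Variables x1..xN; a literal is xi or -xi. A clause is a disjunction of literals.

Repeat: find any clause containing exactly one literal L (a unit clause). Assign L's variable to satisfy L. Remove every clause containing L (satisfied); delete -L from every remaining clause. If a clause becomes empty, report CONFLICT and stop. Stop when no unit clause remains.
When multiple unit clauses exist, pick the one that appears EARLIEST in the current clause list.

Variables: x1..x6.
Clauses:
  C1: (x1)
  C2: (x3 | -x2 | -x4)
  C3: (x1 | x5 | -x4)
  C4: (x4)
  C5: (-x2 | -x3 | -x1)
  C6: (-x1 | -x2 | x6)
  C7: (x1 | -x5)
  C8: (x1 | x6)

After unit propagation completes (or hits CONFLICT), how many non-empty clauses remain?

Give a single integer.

unit clause [1] forces x1=T; simplify:
  drop -1 from [-2, -3, -1] -> [-2, -3]
  drop -1 from [-1, -2, 6] -> [-2, 6]
  satisfied 4 clause(s); 4 remain; assigned so far: [1]
unit clause [4] forces x4=T; simplify:
  drop -4 from [3, -2, -4] -> [3, -2]
  satisfied 1 clause(s); 3 remain; assigned so far: [1, 4]

Answer: 3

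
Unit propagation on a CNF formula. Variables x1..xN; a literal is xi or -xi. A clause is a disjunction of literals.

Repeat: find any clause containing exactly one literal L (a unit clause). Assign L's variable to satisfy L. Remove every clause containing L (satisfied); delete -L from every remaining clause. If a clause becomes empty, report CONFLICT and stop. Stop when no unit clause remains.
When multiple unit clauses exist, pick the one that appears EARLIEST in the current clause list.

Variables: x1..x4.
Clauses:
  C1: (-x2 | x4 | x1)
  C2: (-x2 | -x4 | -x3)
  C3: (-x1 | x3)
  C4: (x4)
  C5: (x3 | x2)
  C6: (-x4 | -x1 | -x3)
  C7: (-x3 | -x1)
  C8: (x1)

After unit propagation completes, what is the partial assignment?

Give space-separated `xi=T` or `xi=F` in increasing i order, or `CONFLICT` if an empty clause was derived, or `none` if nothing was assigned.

Answer: CONFLICT

Derivation:
unit clause [4] forces x4=T; simplify:
  drop -4 from [-2, -4, -3] -> [-2, -3]
  drop -4 from [-4, -1, -3] -> [-1, -3]
  satisfied 2 clause(s); 6 remain; assigned so far: [4]
unit clause [1] forces x1=T; simplify:
  drop -1 from [-1, 3] -> [3]
  drop -1 from [-1, -3] -> [-3]
  drop -1 from [-3, -1] -> [-3]
  satisfied 1 clause(s); 5 remain; assigned so far: [1, 4]
unit clause [3] forces x3=T; simplify:
  drop -3 from [-2, -3] -> [-2]
  drop -3 from [-3] -> [] (empty!)
  drop -3 from [-3] -> [] (empty!)
  satisfied 2 clause(s); 3 remain; assigned so far: [1, 3, 4]
CONFLICT (empty clause)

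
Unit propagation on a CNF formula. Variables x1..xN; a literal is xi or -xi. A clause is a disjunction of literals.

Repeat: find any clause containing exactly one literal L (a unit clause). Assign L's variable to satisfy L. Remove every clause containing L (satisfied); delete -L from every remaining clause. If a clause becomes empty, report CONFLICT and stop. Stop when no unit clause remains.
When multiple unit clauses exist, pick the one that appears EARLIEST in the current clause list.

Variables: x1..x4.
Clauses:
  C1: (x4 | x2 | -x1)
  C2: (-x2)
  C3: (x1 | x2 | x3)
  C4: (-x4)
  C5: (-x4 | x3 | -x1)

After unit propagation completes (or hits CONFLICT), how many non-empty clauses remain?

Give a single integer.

unit clause [-2] forces x2=F; simplify:
  drop 2 from [4, 2, -1] -> [4, -1]
  drop 2 from [1, 2, 3] -> [1, 3]
  satisfied 1 clause(s); 4 remain; assigned so far: [2]
unit clause [-4] forces x4=F; simplify:
  drop 4 from [4, -1] -> [-1]
  satisfied 2 clause(s); 2 remain; assigned so far: [2, 4]
unit clause [-1] forces x1=F; simplify:
  drop 1 from [1, 3] -> [3]
  satisfied 1 clause(s); 1 remain; assigned so far: [1, 2, 4]
unit clause [3] forces x3=T; simplify:
  satisfied 1 clause(s); 0 remain; assigned so far: [1, 2, 3, 4]

Answer: 0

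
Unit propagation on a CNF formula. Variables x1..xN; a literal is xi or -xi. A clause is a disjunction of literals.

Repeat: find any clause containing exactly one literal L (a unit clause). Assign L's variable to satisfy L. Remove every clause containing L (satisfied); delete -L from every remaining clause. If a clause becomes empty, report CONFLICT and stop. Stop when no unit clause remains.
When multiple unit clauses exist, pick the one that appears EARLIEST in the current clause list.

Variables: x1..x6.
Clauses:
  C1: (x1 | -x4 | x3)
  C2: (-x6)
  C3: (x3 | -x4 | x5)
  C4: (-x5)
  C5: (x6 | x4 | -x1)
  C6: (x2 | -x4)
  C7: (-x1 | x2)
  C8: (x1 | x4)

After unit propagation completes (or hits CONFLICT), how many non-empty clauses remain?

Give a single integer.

Answer: 6

Derivation:
unit clause [-6] forces x6=F; simplify:
  drop 6 from [6, 4, -1] -> [4, -1]
  satisfied 1 clause(s); 7 remain; assigned so far: [6]
unit clause [-5] forces x5=F; simplify:
  drop 5 from [3, -4, 5] -> [3, -4]
  satisfied 1 clause(s); 6 remain; assigned so far: [5, 6]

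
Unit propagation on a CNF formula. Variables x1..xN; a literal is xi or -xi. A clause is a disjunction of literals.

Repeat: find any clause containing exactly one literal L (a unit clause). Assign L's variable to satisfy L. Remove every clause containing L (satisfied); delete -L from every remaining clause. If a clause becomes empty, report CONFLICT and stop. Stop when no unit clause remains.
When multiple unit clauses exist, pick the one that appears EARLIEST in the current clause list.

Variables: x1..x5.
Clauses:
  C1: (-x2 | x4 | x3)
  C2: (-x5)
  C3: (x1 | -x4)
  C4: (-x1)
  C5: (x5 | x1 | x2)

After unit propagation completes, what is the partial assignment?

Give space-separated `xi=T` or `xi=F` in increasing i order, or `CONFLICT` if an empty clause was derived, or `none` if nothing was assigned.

unit clause [-5] forces x5=F; simplify:
  drop 5 from [5, 1, 2] -> [1, 2]
  satisfied 1 clause(s); 4 remain; assigned so far: [5]
unit clause [-1] forces x1=F; simplify:
  drop 1 from [1, -4] -> [-4]
  drop 1 from [1, 2] -> [2]
  satisfied 1 clause(s); 3 remain; assigned so far: [1, 5]
unit clause [-4] forces x4=F; simplify:
  drop 4 from [-2, 4, 3] -> [-2, 3]
  satisfied 1 clause(s); 2 remain; assigned so far: [1, 4, 5]
unit clause [2] forces x2=T; simplify:
  drop -2 from [-2, 3] -> [3]
  satisfied 1 clause(s); 1 remain; assigned so far: [1, 2, 4, 5]
unit clause [3] forces x3=T; simplify:
  satisfied 1 clause(s); 0 remain; assigned so far: [1, 2, 3, 4, 5]

Answer: x1=F x2=T x3=T x4=F x5=F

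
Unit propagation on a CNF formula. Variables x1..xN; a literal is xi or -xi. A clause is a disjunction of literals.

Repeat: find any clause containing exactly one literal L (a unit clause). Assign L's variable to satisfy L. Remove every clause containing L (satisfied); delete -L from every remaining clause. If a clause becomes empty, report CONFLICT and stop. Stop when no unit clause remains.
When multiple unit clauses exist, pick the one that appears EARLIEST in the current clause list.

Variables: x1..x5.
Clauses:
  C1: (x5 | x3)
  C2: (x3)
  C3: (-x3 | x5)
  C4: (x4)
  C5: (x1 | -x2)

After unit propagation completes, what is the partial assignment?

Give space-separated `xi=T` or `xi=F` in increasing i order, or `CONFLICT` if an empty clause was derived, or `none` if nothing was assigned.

Answer: x3=T x4=T x5=T

Derivation:
unit clause [3] forces x3=T; simplify:
  drop -3 from [-3, 5] -> [5]
  satisfied 2 clause(s); 3 remain; assigned so far: [3]
unit clause [5] forces x5=T; simplify:
  satisfied 1 clause(s); 2 remain; assigned so far: [3, 5]
unit clause [4] forces x4=T; simplify:
  satisfied 1 clause(s); 1 remain; assigned so far: [3, 4, 5]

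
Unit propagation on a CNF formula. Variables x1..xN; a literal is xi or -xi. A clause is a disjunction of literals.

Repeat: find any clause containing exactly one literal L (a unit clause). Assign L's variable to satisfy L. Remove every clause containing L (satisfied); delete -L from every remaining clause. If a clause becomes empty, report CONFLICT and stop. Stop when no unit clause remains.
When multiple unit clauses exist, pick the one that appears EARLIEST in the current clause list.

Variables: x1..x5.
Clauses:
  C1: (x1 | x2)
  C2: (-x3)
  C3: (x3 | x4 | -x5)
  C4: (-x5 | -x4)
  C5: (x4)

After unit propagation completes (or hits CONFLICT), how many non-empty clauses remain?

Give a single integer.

unit clause [-3] forces x3=F; simplify:
  drop 3 from [3, 4, -5] -> [4, -5]
  satisfied 1 clause(s); 4 remain; assigned so far: [3]
unit clause [4] forces x4=T; simplify:
  drop -4 from [-5, -4] -> [-5]
  satisfied 2 clause(s); 2 remain; assigned so far: [3, 4]
unit clause [-5] forces x5=F; simplify:
  satisfied 1 clause(s); 1 remain; assigned so far: [3, 4, 5]

Answer: 1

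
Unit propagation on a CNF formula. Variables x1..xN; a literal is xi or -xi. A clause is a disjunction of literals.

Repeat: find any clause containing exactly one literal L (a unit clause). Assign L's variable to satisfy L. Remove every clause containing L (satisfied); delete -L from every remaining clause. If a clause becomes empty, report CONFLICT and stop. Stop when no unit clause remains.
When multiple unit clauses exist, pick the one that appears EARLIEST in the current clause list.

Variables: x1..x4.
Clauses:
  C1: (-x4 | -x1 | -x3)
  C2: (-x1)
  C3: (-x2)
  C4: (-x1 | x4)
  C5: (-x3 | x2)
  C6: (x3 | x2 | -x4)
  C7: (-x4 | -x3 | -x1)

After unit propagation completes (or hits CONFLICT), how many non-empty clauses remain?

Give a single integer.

Answer: 0

Derivation:
unit clause [-1] forces x1=F; simplify:
  satisfied 4 clause(s); 3 remain; assigned so far: [1]
unit clause [-2] forces x2=F; simplify:
  drop 2 from [-3, 2] -> [-3]
  drop 2 from [3, 2, -4] -> [3, -4]
  satisfied 1 clause(s); 2 remain; assigned so far: [1, 2]
unit clause [-3] forces x3=F; simplify:
  drop 3 from [3, -4] -> [-4]
  satisfied 1 clause(s); 1 remain; assigned so far: [1, 2, 3]
unit clause [-4] forces x4=F; simplify:
  satisfied 1 clause(s); 0 remain; assigned so far: [1, 2, 3, 4]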